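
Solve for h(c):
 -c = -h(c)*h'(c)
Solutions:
 h(c) = -sqrt(C1 + c^2)
 h(c) = sqrt(C1 + c^2)


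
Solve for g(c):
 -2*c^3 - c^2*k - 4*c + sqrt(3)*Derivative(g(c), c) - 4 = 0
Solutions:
 g(c) = C1 + sqrt(3)*c^4/6 + sqrt(3)*c^3*k/9 + 2*sqrt(3)*c^2/3 + 4*sqrt(3)*c/3


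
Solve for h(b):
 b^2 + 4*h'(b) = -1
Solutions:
 h(b) = C1 - b^3/12 - b/4


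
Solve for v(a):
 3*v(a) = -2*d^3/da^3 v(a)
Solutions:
 v(a) = C3*exp(-2^(2/3)*3^(1/3)*a/2) + (C1*sin(2^(2/3)*3^(5/6)*a/4) + C2*cos(2^(2/3)*3^(5/6)*a/4))*exp(2^(2/3)*3^(1/3)*a/4)


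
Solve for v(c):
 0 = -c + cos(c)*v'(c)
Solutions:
 v(c) = C1 + Integral(c/cos(c), c)


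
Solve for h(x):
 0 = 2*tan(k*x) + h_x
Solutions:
 h(x) = C1 - 2*Piecewise((-log(cos(k*x))/k, Ne(k, 0)), (0, True))


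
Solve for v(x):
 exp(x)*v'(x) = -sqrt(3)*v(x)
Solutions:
 v(x) = C1*exp(sqrt(3)*exp(-x))


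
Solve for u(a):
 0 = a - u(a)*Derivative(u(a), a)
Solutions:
 u(a) = -sqrt(C1 + a^2)
 u(a) = sqrt(C1 + a^2)


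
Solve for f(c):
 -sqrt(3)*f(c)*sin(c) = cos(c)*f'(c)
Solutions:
 f(c) = C1*cos(c)^(sqrt(3))


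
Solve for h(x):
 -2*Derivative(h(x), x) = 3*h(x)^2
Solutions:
 h(x) = 2/(C1 + 3*x)


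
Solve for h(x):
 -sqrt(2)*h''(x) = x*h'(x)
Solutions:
 h(x) = C1 + C2*erf(2^(1/4)*x/2)


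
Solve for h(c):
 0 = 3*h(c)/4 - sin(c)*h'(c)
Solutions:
 h(c) = C1*(cos(c) - 1)^(3/8)/(cos(c) + 1)^(3/8)


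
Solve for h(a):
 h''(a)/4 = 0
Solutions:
 h(a) = C1 + C2*a


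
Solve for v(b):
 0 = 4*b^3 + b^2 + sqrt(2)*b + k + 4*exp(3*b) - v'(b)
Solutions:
 v(b) = C1 + b^4 + b^3/3 + sqrt(2)*b^2/2 + b*k + 4*exp(3*b)/3


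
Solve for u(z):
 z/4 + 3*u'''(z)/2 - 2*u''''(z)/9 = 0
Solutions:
 u(z) = C1 + C2*z + C3*z^2 + C4*exp(27*z/4) - z^4/144 - z^3/243


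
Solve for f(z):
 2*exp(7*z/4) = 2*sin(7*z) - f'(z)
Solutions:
 f(z) = C1 - 8*exp(7*z/4)/7 - 2*cos(7*z)/7


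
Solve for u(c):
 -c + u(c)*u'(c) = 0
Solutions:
 u(c) = -sqrt(C1 + c^2)
 u(c) = sqrt(C1 + c^2)


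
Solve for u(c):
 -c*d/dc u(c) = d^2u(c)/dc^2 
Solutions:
 u(c) = C1 + C2*erf(sqrt(2)*c/2)


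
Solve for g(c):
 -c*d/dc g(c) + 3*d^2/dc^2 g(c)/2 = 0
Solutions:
 g(c) = C1 + C2*erfi(sqrt(3)*c/3)


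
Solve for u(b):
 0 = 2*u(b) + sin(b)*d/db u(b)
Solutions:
 u(b) = C1*(cos(b) + 1)/(cos(b) - 1)


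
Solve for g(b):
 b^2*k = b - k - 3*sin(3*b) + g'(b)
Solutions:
 g(b) = C1 + b^3*k/3 - b^2/2 + b*k - cos(3*b)


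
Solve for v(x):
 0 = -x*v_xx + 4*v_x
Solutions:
 v(x) = C1 + C2*x^5


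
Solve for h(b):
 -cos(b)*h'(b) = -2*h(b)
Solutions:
 h(b) = C1*(sin(b) + 1)/(sin(b) - 1)


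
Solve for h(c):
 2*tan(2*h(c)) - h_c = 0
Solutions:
 h(c) = -asin(C1*exp(4*c))/2 + pi/2
 h(c) = asin(C1*exp(4*c))/2


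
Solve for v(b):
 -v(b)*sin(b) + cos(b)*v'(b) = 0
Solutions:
 v(b) = C1/cos(b)


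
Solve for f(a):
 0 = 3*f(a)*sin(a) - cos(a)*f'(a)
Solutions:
 f(a) = C1/cos(a)^3


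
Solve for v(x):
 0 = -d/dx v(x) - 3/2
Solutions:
 v(x) = C1 - 3*x/2


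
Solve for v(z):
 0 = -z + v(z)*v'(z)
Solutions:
 v(z) = -sqrt(C1 + z^2)
 v(z) = sqrt(C1 + z^2)


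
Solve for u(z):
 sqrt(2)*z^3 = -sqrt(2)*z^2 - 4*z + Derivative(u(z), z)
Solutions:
 u(z) = C1 + sqrt(2)*z^4/4 + sqrt(2)*z^3/3 + 2*z^2


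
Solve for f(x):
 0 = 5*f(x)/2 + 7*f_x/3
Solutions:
 f(x) = C1*exp(-15*x/14)


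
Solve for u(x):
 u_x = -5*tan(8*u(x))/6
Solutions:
 u(x) = -asin(C1*exp(-20*x/3))/8 + pi/8
 u(x) = asin(C1*exp(-20*x/3))/8


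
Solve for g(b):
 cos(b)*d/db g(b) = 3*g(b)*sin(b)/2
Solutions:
 g(b) = C1/cos(b)^(3/2)


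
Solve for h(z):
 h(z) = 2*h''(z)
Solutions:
 h(z) = C1*exp(-sqrt(2)*z/2) + C2*exp(sqrt(2)*z/2)


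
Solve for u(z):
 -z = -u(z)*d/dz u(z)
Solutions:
 u(z) = -sqrt(C1 + z^2)
 u(z) = sqrt(C1 + z^2)


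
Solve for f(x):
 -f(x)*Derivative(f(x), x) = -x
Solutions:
 f(x) = -sqrt(C1 + x^2)
 f(x) = sqrt(C1 + x^2)


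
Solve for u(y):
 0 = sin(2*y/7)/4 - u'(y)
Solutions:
 u(y) = C1 - 7*cos(2*y/7)/8


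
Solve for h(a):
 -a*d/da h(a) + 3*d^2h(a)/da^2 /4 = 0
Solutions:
 h(a) = C1 + C2*erfi(sqrt(6)*a/3)


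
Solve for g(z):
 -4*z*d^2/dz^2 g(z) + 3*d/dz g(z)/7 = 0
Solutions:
 g(z) = C1 + C2*z^(31/28)


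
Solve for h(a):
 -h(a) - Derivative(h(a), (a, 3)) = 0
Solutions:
 h(a) = C3*exp(-a) + (C1*sin(sqrt(3)*a/2) + C2*cos(sqrt(3)*a/2))*exp(a/2)


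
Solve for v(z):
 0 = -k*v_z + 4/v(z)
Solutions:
 v(z) = -sqrt(C1 + 8*z/k)
 v(z) = sqrt(C1 + 8*z/k)


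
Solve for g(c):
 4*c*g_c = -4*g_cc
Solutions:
 g(c) = C1 + C2*erf(sqrt(2)*c/2)


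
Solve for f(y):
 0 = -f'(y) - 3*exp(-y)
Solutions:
 f(y) = C1 + 3*exp(-y)


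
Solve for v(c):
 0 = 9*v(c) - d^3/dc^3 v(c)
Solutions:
 v(c) = C3*exp(3^(2/3)*c) + (C1*sin(3*3^(1/6)*c/2) + C2*cos(3*3^(1/6)*c/2))*exp(-3^(2/3)*c/2)


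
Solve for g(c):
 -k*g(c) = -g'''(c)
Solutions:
 g(c) = C1*exp(c*k^(1/3)) + C2*exp(c*k^(1/3)*(-1 + sqrt(3)*I)/2) + C3*exp(-c*k^(1/3)*(1 + sqrt(3)*I)/2)


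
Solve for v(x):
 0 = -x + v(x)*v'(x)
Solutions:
 v(x) = -sqrt(C1 + x^2)
 v(x) = sqrt(C1 + x^2)


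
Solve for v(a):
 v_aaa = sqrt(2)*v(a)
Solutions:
 v(a) = C3*exp(2^(1/6)*a) + (C1*sin(2^(1/6)*sqrt(3)*a/2) + C2*cos(2^(1/6)*sqrt(3)*a/2))*exp(-2^(1/6)*a/2)


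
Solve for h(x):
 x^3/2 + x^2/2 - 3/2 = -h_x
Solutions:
 h(x) = C1 - x^4/8 - x^3/6 + 3*x/2


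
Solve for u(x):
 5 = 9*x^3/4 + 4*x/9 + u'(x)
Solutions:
 u(x) = C1 - 9*x^4/16 - 2*x^2/9 + 5*x


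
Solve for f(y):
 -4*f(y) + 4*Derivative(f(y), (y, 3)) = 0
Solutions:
 f(y) = C3*exp(y) + (C1*sin(sqrt(3)*y/2) + C2*cos(sqrt(3)*y/2))*exp(-y/2)


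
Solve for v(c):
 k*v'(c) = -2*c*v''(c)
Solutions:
 v(c) = C1 + c^(1 - re(k)/2)*(C2*sin(log(c)*Abs(im(k))/2) + C3*cos(log(c)*im(k)/2))


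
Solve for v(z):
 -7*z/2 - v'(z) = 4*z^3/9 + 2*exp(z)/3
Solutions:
 v(z) = C1 - z^4/9 - 7*z^2/4 - 2*exp(z)/3


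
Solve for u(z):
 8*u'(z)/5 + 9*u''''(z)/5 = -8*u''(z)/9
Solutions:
 u(z) = C1 + C2*exp(2^(1/3)*z*(-20/(3 + sqrt(543441)/243)^(1/3) + 27*2^(1/3)*(3 + sqrt(543441)/243)^(1/3))/162)*sin(sqrt(3)*z*(40/(12 + 4*sqrt(543441)/243)^(1/3) + 27*(12 + 4*sqrt(543441)/243)^(1/3))/162) + C3*exp(2^(1/3)*z*(-20/(3 + sqrt(543441)/243)^(1/3) + 27*2^(1/3)*(3 + sqrt(543441)/243)^(1/3))/162)*cos(sqrt(3)*z*(40/(12 + 4*sqrt(543441)/243)^(1/3) + 27*(12 + 4*sqrt(543441)/243)^(1/3))/162) + C4*exp(-2^(1/3)*z*(-20/(3 + sqrt(543441)/243)^(1/3) + 27*2^(1/3)*(3 + sqrt(543441)/243)^(1/3))/81)


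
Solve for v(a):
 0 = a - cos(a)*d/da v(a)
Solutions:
 v(a) = C1 + Integral(a/cos(a), a)


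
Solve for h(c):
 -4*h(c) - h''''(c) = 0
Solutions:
 h(c) = (C1*sin(c) + C2*cos(c))*exp(-c) + (C3*sin(c) + C4*cos(c))*exp(c)


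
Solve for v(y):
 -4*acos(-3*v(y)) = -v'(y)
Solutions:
 Integral(1/acos(-3*_y), (_y, v(y))) = C1 + 4*y


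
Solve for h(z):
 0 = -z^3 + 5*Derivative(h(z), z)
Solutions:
 h(z) = C1 + z^4/20


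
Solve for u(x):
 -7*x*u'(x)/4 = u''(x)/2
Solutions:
 u(x) = C1 + C2*erf(sqrt(7)*x/2)


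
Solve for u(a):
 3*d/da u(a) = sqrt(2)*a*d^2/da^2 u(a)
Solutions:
 u(a) = C1 + C2*a^(1 + 3*sqrt(2)/2)


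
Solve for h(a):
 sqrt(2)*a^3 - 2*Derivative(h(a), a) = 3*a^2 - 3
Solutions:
 h(a) = C1 + sqrt(2)*a^4/8 - a^3/2 + 3*a/2


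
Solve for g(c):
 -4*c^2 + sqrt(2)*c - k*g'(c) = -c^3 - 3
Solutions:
 g(c) = C1 + c^4/(4*k) - 4*c^3/(3*k) + sqrt(2)*c^2/(2*k) + 3*c/k


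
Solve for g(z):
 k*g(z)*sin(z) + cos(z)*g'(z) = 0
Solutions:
 g(z) = C1*exp(k*log(cos(z)))


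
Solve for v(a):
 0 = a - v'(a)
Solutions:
 v(a) = C1 + a^2/2


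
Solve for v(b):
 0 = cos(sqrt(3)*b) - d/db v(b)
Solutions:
 v(b) = C1 + sqrt(3)*sin(sqrt(3)*b)/3


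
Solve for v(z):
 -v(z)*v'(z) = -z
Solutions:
 v(z) = -sqrt(C1 + z^2)
 v(z) = sqrt(C1 + z^2)


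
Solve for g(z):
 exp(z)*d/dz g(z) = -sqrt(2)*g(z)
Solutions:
 g(z) = C1*exp(sqrt(2)*exp(-z))


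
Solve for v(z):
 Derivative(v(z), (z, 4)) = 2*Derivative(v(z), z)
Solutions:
 v(z) = C1 + C4*exp(2^(1/3)*z) + (C2*sin(2^(1/3)*sqrt(3)*z/2) + C3*cos(2^(1/3)*sqrt(3)*z/2))*exp(-2^(1/3)*z/2)


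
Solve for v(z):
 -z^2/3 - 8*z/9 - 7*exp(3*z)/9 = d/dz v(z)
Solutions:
 v(z) = C1 - z^3/9 - 4*z^2/9 - 7*exp(3*z)/27


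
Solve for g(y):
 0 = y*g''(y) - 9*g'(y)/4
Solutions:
 g(y) = C1 + C2*y^(13/4)


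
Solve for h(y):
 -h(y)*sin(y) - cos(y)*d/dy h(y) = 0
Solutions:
 h(y) = C1*cos(y)


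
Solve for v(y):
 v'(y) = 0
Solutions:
 v(y) = C1


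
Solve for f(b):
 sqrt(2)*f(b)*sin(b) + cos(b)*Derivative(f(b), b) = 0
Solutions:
 f(b) = C1*cos(b)^(sqrt(2))


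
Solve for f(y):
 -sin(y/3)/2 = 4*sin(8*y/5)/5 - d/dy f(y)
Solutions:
 f(y) = C1 - 3*cos(y/3)/2 - cos(8*y/5)/2


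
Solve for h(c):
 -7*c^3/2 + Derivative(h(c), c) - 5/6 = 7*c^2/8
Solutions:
 h(c) = C1 + 7*c^4/8 + 7*c^3/24 + 5*c/6


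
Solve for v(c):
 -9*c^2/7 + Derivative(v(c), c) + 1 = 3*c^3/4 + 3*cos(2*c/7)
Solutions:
 v(c) = C1 + 3*c^4/16 + 3*c^3/7 - c + 21*sin(2*c/7)/2


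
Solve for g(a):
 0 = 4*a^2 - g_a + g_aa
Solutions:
 g(a) = C1 + C2*exp(a) + 4*a^3/3 + 4*a^2 + 8*a


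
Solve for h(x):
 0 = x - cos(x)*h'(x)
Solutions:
 h(x) = C1 + Integral(x/cos(x), x)


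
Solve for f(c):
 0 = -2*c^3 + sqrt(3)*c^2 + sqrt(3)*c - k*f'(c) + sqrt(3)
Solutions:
 f(c) = C1 - c^4/(2*k) + sqrt(3)*c^3/(3*k) + sqrt(3)*c^2/(2*k) + sqrt(3)*c/k


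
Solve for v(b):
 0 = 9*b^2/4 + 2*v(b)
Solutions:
 v(b) = -9*b^2/8


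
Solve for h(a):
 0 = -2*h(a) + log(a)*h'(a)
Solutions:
 h(a) = C1*exp(2*li(a))


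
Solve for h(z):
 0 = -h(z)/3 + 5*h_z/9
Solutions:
 h(z) = C1*exp(3*z/5)


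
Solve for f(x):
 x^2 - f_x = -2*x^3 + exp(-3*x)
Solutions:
 f(x) = C1 + x^4/2 + x^3/3 + exp(-3*x)/3


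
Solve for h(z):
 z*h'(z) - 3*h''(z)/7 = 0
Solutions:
 h(z) = C1 + C2*erfi(sqrt(42)*z/6)


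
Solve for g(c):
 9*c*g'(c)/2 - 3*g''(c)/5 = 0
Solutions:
 g(c) = C1 + C2*erfi(sqrt(15)*c/2)


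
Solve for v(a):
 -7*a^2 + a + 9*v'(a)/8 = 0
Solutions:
 v(a) = C1 + 56*a^3/27 - 4*a^2/9


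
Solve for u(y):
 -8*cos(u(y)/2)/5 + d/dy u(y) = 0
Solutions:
 -8*y/5 - log(sin(u(y)/2) - 1) + log(sin(u(y)/2) + 1) = C1


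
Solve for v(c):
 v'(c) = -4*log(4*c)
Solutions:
 v(c) = C1 - 4*c*log(c) - c*log(256) + 4*c


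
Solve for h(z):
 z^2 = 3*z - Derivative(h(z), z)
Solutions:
 h(z) = C1 - z^3/3 + 3*z^2/2


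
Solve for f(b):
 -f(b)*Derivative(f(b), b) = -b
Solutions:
 f(b) = -sqrt(C1 + b^2)
 f(b) = sqrt(C1 + b^2)


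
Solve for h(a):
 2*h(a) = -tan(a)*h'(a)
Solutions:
 h(a) = C1/sin(a)^2


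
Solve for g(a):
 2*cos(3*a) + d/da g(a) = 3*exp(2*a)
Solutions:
 g(a) = C1 + 3*exp(2*a)/2 - 2*sin(3*a)/3


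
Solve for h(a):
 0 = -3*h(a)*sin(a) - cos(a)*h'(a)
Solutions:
 h(a) = C1*cos(a)^3


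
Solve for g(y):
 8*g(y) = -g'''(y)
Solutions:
 g(y) = C3*exp(-2*y) + (C1*sin(sqrt(3)*y) + C2*cos(sqrt(3)*y))*exp(y)


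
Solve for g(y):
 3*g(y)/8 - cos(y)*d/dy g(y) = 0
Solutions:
 g(y) = C1*(sin(y) + 1)^(3/16)/(sin(y) - 1)^(3/16)


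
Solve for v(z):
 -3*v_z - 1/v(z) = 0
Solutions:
 v(z) = -sqrt(C1 - 6*z)/3
 v(z) = sqrt(C1 - 6*z)/3


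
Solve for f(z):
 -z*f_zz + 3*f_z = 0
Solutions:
 f(z) = C1 + C2*z^4


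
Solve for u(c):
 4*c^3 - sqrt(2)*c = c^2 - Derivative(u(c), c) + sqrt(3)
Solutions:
 u(c) = C1 - c^4 + c^3/3 + sqrt(2)*c^2/2 + sqrt(3)*c


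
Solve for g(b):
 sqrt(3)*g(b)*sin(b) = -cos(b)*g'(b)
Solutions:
 g(b) = C1*cos(b)^(sqrt(3))


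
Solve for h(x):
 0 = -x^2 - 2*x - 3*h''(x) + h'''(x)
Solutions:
 h(x) = C1 + C2*x + C3*exp(3*x) - x^4/36 - 4*x^3/27 - 4*x^2/27


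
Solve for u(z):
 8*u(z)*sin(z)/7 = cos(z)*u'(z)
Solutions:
 u(z) = C1/cos(z)^(8/7)


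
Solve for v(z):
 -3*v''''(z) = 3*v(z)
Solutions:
 v(z) = (C1*sin(sqrt(2)*z/2) + C2*cos(sqrt(2)*z/2))*exp(-sqrt(2)*z/2) + (C3*sin(sqrt(2)*z/2) + C4*cos(sqrt(2)*z/2))*exp(sqrt(2)*z/2)


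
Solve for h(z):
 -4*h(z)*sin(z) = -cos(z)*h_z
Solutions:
 h(z) = C1/cos(z)^4


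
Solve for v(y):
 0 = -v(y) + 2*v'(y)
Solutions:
 v(y) = C1*exp(y/2)


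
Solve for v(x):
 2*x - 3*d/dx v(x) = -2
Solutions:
 v(x) = C1 + x^2/3 + 2*x/3


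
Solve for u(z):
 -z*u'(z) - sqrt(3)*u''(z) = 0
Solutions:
 u(z) = C1 + C2*erf(sqrt(2)*3^(3/4)*z/6)


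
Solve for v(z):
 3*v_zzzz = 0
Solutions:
 v(z) = C1 + C2*z + C3*z^2 + C4*z^3


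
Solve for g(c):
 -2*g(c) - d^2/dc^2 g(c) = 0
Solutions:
 g(c) = C1*sin(sqrt(2)*c) + C2*cos(sqrt(2)*c)


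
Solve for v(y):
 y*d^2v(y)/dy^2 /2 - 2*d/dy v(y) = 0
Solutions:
 v(y) = C1 + C2*y^5


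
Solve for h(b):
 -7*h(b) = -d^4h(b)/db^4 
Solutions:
 h(b) = C1*exp(-7^(1/4)*b) + C2*exp(7^(1/4)*b) + C3*sin(7^(1/4)*b) + C4*cos(7^(1/4)*b)


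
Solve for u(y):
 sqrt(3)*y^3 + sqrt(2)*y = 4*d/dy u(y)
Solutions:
 u(y) = C1 + sqrt(3)*y^4/16 + sqrt(2)*y^2/8


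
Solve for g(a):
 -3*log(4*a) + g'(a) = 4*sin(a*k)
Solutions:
 g(a) = C1 + 3*a*log(a) - 3*a + 6*a*log(2) + 4*Piecewise((-cos(a*k)/k, Ne(k, 0)), (0, True))


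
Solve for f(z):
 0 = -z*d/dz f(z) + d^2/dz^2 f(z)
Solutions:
 f(z) = C1 + C2*erfi(sqrt(2)*z/2)


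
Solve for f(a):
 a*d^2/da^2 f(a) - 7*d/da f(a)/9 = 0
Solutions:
 f(a) = C1 + C2*a^(16/9)


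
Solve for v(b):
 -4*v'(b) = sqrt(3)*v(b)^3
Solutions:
 v(b) = -sqrt(2)*sqrt(-1/(C1 - sqrt(3)*b))
 v(b) = sqrt(2)*sqrt(-1/(C1 - sqrt(3)*b))


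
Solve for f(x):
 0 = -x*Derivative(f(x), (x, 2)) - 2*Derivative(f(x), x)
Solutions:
 f(x) = C1 + C2/x


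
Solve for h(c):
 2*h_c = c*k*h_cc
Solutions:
 h(c) = C1 + c^(((re(k) + 2)*re(k) + im(k)^2)/(re(k)^2 + im(k)^2))*(C2*sin(2*log(c)*Abs(im(k))/(re(k)^2 + im(k)^2)) + C3*cos(2*log(c)*im(k)/(re(k)^2 + im(k)^2)))


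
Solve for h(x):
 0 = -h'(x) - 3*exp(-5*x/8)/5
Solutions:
 h(x) = C1 + 24*exp(-5*x/8)/25


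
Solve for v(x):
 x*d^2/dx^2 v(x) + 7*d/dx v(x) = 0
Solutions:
 v(x) = C1 + C2/x^6


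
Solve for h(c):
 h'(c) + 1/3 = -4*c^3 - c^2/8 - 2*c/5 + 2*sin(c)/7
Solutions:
 h(c) = C1 - c^4 - c^3/24 - c^2/5 - c/3 - 2*cos(c)/7


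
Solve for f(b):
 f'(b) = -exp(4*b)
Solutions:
 f(b) = C1 - exp(4*b)/4


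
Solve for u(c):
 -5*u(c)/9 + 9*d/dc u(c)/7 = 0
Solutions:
 u(c) = C1*exp(35*c/81)


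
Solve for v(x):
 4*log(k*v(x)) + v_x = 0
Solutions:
 li(k*v(x))/k = C1 - 4*x


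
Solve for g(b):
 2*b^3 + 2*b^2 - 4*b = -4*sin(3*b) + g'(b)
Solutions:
 g(b) = C1 + b^4/2 + 2*b^3/3 - 2*b^2 - 4*cos(3*b)/3


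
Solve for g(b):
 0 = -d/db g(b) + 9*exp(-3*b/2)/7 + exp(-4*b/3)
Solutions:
 g(b) = C1 - 6*exp(-3*b/2)/7 - 3*exp(-4*b/3)/4


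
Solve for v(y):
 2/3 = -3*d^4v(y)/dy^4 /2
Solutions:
 v(y) = C1 + C2*y + C3*y^2 + C4*y^3 - y^4/54


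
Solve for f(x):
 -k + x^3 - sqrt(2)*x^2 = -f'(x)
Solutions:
 f(x) = C1 + k*x - x^4/4 + sqrt(2)*x^3/3


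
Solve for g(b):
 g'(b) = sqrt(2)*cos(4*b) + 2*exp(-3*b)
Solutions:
 g(b) = C1 + sqrt(2)*sin(4*b)/4 - 2*exp(-3*b)/3


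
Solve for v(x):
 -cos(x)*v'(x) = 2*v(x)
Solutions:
 v(x) = C1*(sin(x) - 1)/(sin(x) + 1)


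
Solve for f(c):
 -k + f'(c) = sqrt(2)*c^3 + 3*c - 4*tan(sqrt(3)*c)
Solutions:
 f(c) = C1 + sqrt(2)*c^4/4 + 3*c^2/2 + c*k + 4*sqrt(3)*log(cos(sqrt(3)*c))/3


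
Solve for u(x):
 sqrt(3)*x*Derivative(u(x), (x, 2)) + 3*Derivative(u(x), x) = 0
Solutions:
 u(x) = C1 + C2*x^(1 - sqrt(3))


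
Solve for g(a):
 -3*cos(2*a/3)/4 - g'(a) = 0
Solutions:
 g(a) = C1 - 9*sin(2*a/3)/8


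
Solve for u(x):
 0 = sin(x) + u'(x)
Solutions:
 u(x) = C1 + cos(x)


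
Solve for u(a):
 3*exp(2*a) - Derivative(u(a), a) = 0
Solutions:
 u(a) = C1 + 3*exp(2*a)/2


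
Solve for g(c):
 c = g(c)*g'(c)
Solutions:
 g(c) = -sqrt(C1 + c^2)
 g(c) = sqrt(C1 + c^2)


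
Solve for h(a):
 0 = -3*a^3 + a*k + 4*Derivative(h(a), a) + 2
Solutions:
 h(a) = C1 + 3*a^4/16 - a^2*k/8 - a/2


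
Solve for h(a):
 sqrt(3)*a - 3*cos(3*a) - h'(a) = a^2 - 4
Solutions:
 h(a) = C1 - a^3/3 + sqrt(3)*a^2/2 + 4*a - sin(3*a)


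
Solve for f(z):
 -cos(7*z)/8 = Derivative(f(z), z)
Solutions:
 f(z) = C1 - sin(7*z)/56


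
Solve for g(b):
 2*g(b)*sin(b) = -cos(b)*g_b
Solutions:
 g(b) = C1*cos(b)^2


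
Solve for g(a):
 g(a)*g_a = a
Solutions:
 g(a) = -sqrt(C1 + a^2)
 g(a) = sqrt(C1 + a^2)


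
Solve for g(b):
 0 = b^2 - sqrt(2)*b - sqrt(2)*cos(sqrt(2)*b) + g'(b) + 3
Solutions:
 g(b) = C1 - b^3/3 + sqrt(2)*b^2/2 - 3*b + sin(sqrt(2)*b)


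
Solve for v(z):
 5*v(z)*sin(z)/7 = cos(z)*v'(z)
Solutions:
 v(z) = C1/cos(z)^(5/7)


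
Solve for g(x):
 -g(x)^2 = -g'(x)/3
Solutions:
 g(x) = -1/(C1 + 3*x)


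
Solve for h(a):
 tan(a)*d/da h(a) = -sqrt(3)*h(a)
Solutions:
 h(a) = C1/sin(a)^(sqrt(3))


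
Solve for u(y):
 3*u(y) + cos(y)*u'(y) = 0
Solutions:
 u(y) = C1*(sin(y) - 1)^(3/2)/(sin(y) + 1)^(3/2)


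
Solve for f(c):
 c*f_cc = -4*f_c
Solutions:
 f(c) = C1 + C2/c^3


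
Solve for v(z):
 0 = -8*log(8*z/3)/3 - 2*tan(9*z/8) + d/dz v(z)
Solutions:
 v(z) = C1 + 8*z*log(z)/3 - 8*z*log(3)/3 - 8*z/3 + 8*z*log(2) - 16*log(cos(9*z/8))/9


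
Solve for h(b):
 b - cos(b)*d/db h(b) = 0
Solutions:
 h(b) = C1 + Integral(b/cos(b), b)


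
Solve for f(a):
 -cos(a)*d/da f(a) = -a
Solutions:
 f(a) = C1 + Integral(a/cos(a), a)


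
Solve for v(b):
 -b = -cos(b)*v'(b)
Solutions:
 v(b) = C1 + Integral(b/cos(b), b)


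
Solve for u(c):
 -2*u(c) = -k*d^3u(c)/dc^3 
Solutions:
 u(c) = C1*exp(2^(1/3)*c*(1/k)^(1/3)) + C2*exp(2^(1/3)*c*(-1 + sqrt(3)*I)*(1/k)^(1/3)/2) + C3*exp(-2^(1/3)*c*(1 + sqrt(3)*I)*(1/k)^(1/3)/2)


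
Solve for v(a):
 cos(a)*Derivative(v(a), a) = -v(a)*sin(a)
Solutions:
 v(a) = C1*cos(a)


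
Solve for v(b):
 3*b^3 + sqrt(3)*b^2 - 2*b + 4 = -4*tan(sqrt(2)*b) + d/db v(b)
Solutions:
 v(b) = C1 + 3*b^4/4 + sqrt(3)*b^3/3 - b^2 + 4*b - 2*sqrt(2)*log(cos(sqrt(2)*b))


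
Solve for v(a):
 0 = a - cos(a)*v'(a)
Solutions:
 v(a) = C1 + Integral(a/cos(a), a)


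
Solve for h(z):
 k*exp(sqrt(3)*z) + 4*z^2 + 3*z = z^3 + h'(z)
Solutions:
 h(z) = C1 + sqrt(3)*k*exp(sqrt(3)*z)/3 - z^4/4 + 4*z^3/3 + 3*z^2/2


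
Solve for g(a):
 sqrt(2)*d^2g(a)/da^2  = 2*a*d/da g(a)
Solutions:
 g(a) = C1 + C2*erfi(2^(3/4)*a/2)


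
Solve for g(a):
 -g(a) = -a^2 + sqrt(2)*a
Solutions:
 g(a) = a*(a - sqrt(2))


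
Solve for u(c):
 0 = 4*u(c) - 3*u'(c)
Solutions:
 u(c) = C1*exp(4*c/3)


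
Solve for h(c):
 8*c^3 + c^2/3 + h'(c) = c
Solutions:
 h(c) = C1 - 2*c^4 - c^3/9 + c^2/2


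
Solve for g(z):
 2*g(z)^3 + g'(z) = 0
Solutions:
 g(z) = -sqrt(2)*sqrt(-1/(C1 - 2*z))/2
 g(z) = sqrt(2)*sqrt(-1/(C1 - 2*z))/2


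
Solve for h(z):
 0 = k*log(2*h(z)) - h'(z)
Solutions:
 Integral(1/(log(_y) + log(2)), (_y, h(z))) = C1 + k*z


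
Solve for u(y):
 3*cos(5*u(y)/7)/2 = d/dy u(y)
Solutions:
 -3*y/2 - 7*log(sin(5*u(y)/7) - 1)/10 + 7*log(sin(5*u(y)/7) + 1)/10 = C1


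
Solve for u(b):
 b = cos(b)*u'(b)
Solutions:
 u(b) = C1 + Integral(b/cos(b), b)


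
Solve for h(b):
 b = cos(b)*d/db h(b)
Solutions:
 h(b) = C1 + Integral(b/cos(b), b)


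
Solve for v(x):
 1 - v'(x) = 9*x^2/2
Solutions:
 v(x) = C1 - 3*x^3/2 + x


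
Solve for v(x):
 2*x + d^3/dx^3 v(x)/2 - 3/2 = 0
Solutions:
 v(x) = C1 + C2*x + C3*x^2 - x^4/6 + x^3/2


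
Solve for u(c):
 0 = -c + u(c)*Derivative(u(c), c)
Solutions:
 u(c) = -sqrt(C1 + c^2)
 u(c) = sqrt(C1 + c^2)


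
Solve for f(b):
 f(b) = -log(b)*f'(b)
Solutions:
 f(b) = C1*exp(-li(b))


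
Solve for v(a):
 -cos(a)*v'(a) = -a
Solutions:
 v(a) = C1 + Integral(a/cos(a), a)


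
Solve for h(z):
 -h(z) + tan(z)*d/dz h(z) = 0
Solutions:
 h(z) = C1*sin(z)


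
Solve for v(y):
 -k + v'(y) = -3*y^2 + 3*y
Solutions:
 v(y) = C1 + k*y - y^3 + 3*y^2/2


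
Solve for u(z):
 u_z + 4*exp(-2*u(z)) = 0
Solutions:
 u(z) = log(-sqrt(C1 - 8*z))
 u(z) = log(C1 - 8*z)/2


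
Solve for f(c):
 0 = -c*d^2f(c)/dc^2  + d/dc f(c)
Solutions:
 f(c) = C1 + C2*c^2


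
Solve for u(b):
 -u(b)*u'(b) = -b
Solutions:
 u(b) = -sqrt(C1 + b^2)
 u(b) = sqrt(C1 + b^2)


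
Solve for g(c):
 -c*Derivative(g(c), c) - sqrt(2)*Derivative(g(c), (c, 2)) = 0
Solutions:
 g(c) = C1 + C2*erf(2^(1/4)*c/2)


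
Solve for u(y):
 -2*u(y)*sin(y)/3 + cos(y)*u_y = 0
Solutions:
 u(y) = C1/cos(y)^(2/3)


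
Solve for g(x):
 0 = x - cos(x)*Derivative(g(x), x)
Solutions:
 g(x) = C1 + Integral(x/cos(x), x)


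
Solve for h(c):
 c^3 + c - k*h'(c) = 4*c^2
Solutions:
 h(c) = C1 + c^4/(4*k) - 4*c^3/(3*k) + c^2/(2*k)


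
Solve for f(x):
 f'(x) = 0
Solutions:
 f(x) = C1


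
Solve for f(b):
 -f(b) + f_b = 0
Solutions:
 f(b) = C1*exp(b)


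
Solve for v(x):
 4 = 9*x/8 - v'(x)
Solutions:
 v(x) = C1 + 9*x^2/16 - 4*x


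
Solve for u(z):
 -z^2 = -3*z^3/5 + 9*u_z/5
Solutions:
 u(z) = C1 + z^4/12 - 5*z^3/27


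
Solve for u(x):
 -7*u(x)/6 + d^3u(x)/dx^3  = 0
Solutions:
 u(x) = C3*exp(6^(2/3)*7^(1/3)*x/6) + (C1*sin(2^(2/3)*3^(1/6)*7^(1/3)*x/4) + C2*cos(2^(2/3)*3^(1/6)*7^(1/3)*x/4))*exp(-6^(2/3)*7^(1/3)*x/12)


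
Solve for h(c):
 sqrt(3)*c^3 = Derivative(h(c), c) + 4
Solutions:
 h(c) = C1 + sqrt(3)*c^4/4 - 4*c


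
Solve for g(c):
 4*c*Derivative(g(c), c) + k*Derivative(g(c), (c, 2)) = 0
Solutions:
 g(c) = C1 + C2*sqrt(k)*erf(sqrt(2)*c*sqrt(1/k))


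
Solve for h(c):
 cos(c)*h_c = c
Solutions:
 h(c) = C1 + Integral(c/cos(c), c)


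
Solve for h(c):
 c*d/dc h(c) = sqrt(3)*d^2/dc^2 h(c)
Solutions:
 h(c) = C1 + C2*erfi(sqrt(2)*3^(3/4)*c/6)


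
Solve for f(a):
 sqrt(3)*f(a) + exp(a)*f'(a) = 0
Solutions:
 f(a) = C1*exp(sqrt(3)*exp(-a))


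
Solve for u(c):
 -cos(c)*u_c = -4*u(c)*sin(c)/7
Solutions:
 u(c) = C1/cos(c)^(4/7)


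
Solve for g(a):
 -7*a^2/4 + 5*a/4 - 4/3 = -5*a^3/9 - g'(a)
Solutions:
 g(a) = C1 - 5*a^4/36 + 7*a^3/12 - 5*a^2/8 + 4*a/3


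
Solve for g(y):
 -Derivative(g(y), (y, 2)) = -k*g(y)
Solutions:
 g(y) = C1*exp(-sqrt(k)*y) + C2*exp(sqrt(k)*y)


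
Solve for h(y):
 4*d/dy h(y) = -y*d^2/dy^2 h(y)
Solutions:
 h(y) = C1 + C2/y^3


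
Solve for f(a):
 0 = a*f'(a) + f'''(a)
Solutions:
 f(a) = C1 + Integral(C2*airyai(-a) + C3*airybi(-a), a)


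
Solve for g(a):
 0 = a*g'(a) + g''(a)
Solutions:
 g(a) = C1 + C2*erf(sqrt(2)*a/2)


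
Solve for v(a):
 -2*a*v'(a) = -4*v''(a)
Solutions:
 v(a) = C1 + C2*erfi(a/2)


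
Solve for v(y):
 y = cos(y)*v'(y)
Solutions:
 v(y) = C1 + Integral(y/cos(y), y)


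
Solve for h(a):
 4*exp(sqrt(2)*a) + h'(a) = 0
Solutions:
 h(a) = C1 - 2*sqrt(2)*exp(sqrt(2)*a)


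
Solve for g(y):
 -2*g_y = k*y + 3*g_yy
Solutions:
 g(y) = C1 + C2*exp(-2*y/3) - k*y^2/4 + 3*k*y/4


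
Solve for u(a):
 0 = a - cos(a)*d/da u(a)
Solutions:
 u(a) = C1 + Integral(a/cos(a), a)


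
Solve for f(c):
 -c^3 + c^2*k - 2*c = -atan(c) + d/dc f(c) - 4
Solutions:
 f(c) = C1 - c^4/4 + c^3*k/3 - c^2 + c*atan(c) + 4*c - log(c^2 + 1)/2


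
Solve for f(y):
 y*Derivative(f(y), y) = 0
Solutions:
 f(y) = C1


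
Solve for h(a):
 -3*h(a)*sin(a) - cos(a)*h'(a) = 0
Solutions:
 h(a) = C1*cos(a)^3


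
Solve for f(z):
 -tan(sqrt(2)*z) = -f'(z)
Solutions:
 f(z) = C1 - sqrt(2)*log(cos(sqrt(2)*z))/2


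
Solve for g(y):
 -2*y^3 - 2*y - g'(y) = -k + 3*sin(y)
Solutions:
 g(y) = C1 + k*y - y^4/2 - y^2 + 3*cos(y)


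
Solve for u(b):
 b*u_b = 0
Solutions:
 u(b) = C1


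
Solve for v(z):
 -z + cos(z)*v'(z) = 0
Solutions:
 v(z) = C1 + Integral(z/cos(z), z)


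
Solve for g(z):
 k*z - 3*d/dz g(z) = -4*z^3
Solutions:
 g(z) = C1 + k*z^2/6 + z^4/3


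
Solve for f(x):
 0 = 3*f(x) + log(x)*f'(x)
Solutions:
 f(x) = C1*exp(-3*li(x))


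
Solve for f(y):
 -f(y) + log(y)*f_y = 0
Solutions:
 f(y) = C1*exp(li(y))


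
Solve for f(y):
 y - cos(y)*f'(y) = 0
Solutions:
 f(y) = C1 + Integral(y/cos(y), y)


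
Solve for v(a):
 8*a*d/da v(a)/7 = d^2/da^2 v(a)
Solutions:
 v(a) = C1 + C2*erfi(2*sqrt(7)*a/7)


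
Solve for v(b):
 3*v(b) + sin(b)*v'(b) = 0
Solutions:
 v(b) = C1*(cos(b) + 1)^(3/2)/(cos(b) - 1)^(3/2)


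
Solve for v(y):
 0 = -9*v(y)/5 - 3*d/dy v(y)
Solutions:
 v(y) = C1*exp(-3*y/5)


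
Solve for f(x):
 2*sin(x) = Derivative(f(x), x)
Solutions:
 f(x) = C1 - 2*cos(x)


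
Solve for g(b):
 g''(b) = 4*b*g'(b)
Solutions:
 g(b) = C1 + C2*erfi(sqrt(2)*b)


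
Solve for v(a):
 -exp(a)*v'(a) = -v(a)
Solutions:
 v(a) = C1*exp(-exp(-a))


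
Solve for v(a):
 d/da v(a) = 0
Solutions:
 v(a) = C1


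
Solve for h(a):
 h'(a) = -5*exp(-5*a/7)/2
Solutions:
 h(a) = C1 + 7*exp(-5*a/7)/2


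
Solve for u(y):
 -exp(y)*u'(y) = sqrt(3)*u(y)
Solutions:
 u(y) = C1*exp(sqrt(3)*exp(-y))


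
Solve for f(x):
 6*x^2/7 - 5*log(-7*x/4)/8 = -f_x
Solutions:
 f(x) = C1 - 2*x^3/7 + 5*x*log(-x)/8 + 5*x*(-2*log(2) - 1 + log(7))/8


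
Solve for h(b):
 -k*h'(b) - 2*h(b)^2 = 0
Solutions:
 h(b) = k/(C1*k + 2*b)


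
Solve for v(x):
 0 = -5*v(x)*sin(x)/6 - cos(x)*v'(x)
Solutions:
 v(x) = C1*cos(x)^(5/6)


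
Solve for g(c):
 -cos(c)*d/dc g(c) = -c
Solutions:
 g(c) = C1 + Integral(c/cos(c), c)


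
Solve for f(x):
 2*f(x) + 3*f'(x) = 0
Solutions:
 f(x) = C1*exp(-2*x/3)


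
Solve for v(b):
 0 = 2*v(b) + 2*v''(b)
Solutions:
 v(b) = C1*sin(b) + C2*cos(b)


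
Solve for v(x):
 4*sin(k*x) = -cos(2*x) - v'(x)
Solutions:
 v(x) = C1 - sin(2*x)/2 + 4*cos(k*x)/k


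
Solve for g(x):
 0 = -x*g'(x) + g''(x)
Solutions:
 g(x) = C1 + C2*erfi(sqrt(2)*x/2)


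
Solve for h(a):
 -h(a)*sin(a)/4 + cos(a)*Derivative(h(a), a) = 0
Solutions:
 h(a) = C1/cos(a)^(1/4)


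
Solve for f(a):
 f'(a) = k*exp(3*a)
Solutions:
 f(a) = C1 + k*exp(3*a)/3


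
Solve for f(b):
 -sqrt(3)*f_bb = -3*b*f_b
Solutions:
 f(b) = C1 + C2*erfi(sqrt(2)*3^(1/4)*b/2)


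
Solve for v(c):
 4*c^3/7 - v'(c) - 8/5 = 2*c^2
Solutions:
 v(c) = C1 + c^4/7 - 2*c^3/3 - 8*c/5


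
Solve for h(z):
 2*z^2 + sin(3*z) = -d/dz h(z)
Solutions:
 h(z) = C1 - 2*z^3/3 + cos(3*z)/3


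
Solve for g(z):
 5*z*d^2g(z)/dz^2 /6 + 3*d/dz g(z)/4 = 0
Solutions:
 g(z) = C1 + C2*z^(1/10)


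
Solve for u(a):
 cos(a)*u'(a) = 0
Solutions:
 u(a) = C1


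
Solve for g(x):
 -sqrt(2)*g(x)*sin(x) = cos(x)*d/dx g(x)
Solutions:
 g(x) = C1*cos(x)^(sqrt(2))


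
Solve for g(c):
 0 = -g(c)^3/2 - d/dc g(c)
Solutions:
 g(c) = -sqrt(-1/(C1 - c))
 g(c) = sqrt(-1/(C1 - c))


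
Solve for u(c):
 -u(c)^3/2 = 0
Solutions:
 u(c) = 0


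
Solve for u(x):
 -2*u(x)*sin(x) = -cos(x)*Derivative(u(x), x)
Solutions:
 u(x) = C1/cos(x)^2


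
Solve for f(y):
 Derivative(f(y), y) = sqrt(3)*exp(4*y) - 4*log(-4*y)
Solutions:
 f(y) = C1 - 4*y*log(-y) + 4*y*(1 - 2*log(2)) + sqrt(3)*exp(4*y)/4


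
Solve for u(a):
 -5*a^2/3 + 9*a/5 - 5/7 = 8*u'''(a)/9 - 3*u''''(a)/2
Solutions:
 u(a) = C1 + C2*a + C3*a^2 + C4*exp(16*a/27) - a^5/32 - 459*a^4/2560 - 96351*a^3/71680


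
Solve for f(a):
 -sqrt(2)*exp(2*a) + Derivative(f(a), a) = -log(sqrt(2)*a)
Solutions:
 f(a) = C1 - a*log(a) + a*(1 - log(2)/2) + sqrt(2)*exp(2*a)/2


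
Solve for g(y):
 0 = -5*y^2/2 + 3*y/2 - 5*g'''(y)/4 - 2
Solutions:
 g(y) = C1 + C2*y + C3*y^2 - y^5/30 + y^4/20 - 4*y^3/15


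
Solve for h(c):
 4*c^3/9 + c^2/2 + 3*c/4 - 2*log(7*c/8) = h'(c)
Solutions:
 h(c) = C1 + c^4/9 + c^3/6 + 3*c^2/8 - 2*c*log(c) + c*log(64/49) + 2*c


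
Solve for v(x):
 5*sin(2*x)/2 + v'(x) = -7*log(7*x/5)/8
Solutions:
 v(x) = C1 - 7*x*log(x)/8 - 7*x*log(7)/8 + 7*x/8 + 7*x*log(5)/8 + 5*cos(2*x)/4


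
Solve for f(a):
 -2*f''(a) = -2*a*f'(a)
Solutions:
 f(a) = C1 + C2*erfi(sqrt(2)*a/2)


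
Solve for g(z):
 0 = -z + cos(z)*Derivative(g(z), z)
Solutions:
 g(z) = C1 + Integral(z/cos(z), z)


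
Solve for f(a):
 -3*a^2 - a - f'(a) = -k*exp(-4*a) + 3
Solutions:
 f(a) = C1 - a^3 - a^2/2 - 3*a - k*exp(-4*a)/4


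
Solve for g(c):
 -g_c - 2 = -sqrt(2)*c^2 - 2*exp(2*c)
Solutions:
 g(c) = C1 + sqrt(2)*c^3/3 - 2*c + exp(2*c)


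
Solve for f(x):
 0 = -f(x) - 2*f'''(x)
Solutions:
 f(x) = C3*exp(-2^(2/3)*x/2) + (C1*sin(2^(2/3)*sqrt(3)*x/4) + C2*cos(2^(2/3)*sqrt(3)*x/4))*exp(2^(2/3)*x/4)


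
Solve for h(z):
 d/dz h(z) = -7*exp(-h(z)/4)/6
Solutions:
 h(z) = 4*log(C1 - 7*z/24)


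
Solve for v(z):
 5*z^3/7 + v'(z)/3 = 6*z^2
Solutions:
 v(z) = C1 - 15*z^4/28 + 6*z^3


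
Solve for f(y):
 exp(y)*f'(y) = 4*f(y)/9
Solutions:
 f(y) = C1*exp(-4*exp(-y)/9)


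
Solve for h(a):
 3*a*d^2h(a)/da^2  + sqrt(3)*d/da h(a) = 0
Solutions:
 h(a) = C1 + C2*a^(1 - sqrt(3)/3)


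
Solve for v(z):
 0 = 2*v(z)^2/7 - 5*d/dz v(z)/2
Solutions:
 v(z) = -35/(C1 + 4*z)


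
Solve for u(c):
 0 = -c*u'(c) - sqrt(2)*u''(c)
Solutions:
 u(c) = C1 + C2*erf(2^(1/4)*c/2)


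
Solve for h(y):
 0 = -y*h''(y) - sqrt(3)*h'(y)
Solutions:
 h(y) = C1 + C2*y^(1 - sqrt(3))


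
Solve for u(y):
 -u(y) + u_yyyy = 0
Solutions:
 u(y) = C1*exp(-y) + C2*exp(y) + C3*sin(y) + C4*cos(y)


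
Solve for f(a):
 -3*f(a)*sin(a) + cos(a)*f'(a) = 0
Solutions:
 f(a) = C1/cos(a)^3


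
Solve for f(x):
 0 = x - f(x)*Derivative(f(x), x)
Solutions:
 f(x) = -sqrt(C1 + x^2)
 f(x) = sqrt(C1 + x^2)


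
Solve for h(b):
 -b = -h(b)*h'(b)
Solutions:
 h(b) = -sqrt(C1 + b^2)
 h(b) = sqrt(C1 + b^2)


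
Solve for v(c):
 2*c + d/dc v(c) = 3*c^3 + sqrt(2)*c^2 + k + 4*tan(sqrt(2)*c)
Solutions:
 v(c) = C1 + 3*c^4/4 + sqrt(2)*c^3/3 - c^2 + c*k - 2*sqrt(2)*log(cos(sqrt(2)*c))


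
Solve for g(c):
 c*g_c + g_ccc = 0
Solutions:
 g(c) = C1 + Integral(C2*airyai(-c) + C3*airybi(-c), c)


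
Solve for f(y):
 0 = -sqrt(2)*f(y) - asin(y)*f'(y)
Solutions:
 f(y) = C1*exp(-sqrt(2)*Integral(1/asin(y), y))


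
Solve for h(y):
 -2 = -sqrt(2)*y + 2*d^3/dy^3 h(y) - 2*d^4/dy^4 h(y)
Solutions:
 h(y) = C1 + C2*y + C3*y^2 + C4*exp(y) + sqrt(2)*y^4/48 + y^3*(-2 + sqrt(2))/12


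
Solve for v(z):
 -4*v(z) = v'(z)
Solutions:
 v(z) = C1*exp(-4*z)


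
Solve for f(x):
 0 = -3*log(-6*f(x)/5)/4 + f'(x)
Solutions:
 -4*Integral(1/(log(-_y) - log(5) + log(6)), (_y, f(x)))/3 = C1 - x


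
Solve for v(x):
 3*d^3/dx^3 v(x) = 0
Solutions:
 v(x) = C1 + C2*x + C3*x^2


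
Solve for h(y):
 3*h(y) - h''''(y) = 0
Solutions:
 h(y) = C1*exp(-3^(1/4)*y) + C2*exp(3^(1/4)*y) + C3*sin(3^(1/4)*y) + C4*cos(3^(1/4)*y)


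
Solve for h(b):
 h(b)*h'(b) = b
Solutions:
 h(b) = -sqrt(C1 + b^2)
 h(b) = sqrt(C1 + b^2)


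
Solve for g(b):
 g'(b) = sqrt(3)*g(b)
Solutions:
 g(b) = C1*exp(sqrt(3)*b)


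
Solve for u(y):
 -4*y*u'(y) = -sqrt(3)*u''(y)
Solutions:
 u(y) = C1 + C2*erfi(sqrt(2)*3^(3/4)*y/3)


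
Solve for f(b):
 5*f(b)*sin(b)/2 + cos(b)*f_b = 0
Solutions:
 f(b) = C1*cos(b)^(5/2)


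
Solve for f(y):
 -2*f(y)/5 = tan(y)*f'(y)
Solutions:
 f(y) = C1/sin(y)^(2/5)


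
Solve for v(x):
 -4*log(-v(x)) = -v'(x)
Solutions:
 -li(-v(x)) = C1 + 4*x


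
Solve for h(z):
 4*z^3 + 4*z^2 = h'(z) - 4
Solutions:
 h(z) = C1 + z^4 + 4*z^3/3 + 4*z


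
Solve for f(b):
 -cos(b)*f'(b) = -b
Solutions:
 f(b) = C1 + Integral(b/cos(b), b)


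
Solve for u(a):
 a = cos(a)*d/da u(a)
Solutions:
 u(a) = C1 + Integral(a/cos(a), a)


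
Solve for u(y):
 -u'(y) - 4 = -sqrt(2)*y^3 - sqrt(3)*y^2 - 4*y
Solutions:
 u(y) = C1 + sqrt(2)*y^4/4 + sqrt(3)*y^3/3 + 2*y^2 - 4*y


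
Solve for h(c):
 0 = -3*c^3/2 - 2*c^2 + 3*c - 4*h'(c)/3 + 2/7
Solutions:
 h(c) = C1 - 9*c^4/32 - c^3/2 + 9*c^2/8 + 3*c/14


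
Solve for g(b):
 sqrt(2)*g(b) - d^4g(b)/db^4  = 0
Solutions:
 g(b) = C1*exp(-2^(1/8)*b) + C2*exp(2^(1/8)*b) + C3*sin(2^(1/8)*b) + C4*cos(2^(1/8)*b)


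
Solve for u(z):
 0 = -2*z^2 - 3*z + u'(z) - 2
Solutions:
 u(z) = C1 + 2*z^3/3 + 3*z^2/2 + 2*z


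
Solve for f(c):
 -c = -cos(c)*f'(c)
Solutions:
 f(c) = C1 + Integral(c/cos(c), c)


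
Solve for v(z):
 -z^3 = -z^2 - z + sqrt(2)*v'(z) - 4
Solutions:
 v(z) = C1 - sqrt(2)*z^4/8 + sqrt(2)*z^3/6 + sqrt(2)*z^2/4 + 2*sqrt(2)*z


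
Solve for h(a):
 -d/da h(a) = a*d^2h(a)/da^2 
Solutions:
 h(a) = C1 + C2*log(a)


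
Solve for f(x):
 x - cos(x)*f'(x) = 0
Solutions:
 f(x) = C1 + Integral(x/cos(x), x)


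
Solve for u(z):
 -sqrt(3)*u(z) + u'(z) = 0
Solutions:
 u(z) = C1*exp(sqrt(3)*z)


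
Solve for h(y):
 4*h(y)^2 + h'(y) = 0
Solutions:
 h(y) = 1/(C1 + 4*y)


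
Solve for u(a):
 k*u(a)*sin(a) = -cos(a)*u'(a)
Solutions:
 u(a) = C1*exp(k*log(cos(a)))


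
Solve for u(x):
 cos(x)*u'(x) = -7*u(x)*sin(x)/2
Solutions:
 u(x) = C1*cos(x)^(7/2)


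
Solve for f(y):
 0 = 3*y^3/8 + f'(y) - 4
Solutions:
 f(y) = C1 - 3*y^4/32 + 4*y


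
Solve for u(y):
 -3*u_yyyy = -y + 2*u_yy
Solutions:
 u(y) = C1 + C2*y + C3*sin(sqrt(6)*y/3) + C4*cos(sqrt(6)*y/3) + y^3/12


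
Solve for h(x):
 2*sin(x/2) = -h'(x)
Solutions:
 h(x) = C1 + 4*cos(x/2)


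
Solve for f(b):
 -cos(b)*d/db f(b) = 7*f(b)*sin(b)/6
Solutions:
 f(b) = C1*cos(b)^(7/6)


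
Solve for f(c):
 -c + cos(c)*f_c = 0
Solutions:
 f(c) = C1 + Integral(c/cos(c), c)


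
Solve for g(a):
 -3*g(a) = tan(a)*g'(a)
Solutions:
 g(a) = C1/sin(a)^3


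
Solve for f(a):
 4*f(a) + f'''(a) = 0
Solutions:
 f(a) = C3*exp(-2^(2/3)*a) + (C1*sin(2^(2/3)*sqrt(3)*a/2) + C2*cos(2^(2/3)*sqrt(3)*a/2))*exp(2^(2/3)*a/2)


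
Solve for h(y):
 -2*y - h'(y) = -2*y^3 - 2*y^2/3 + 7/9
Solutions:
 h(y) = C1 + y^4/2 + 2*y^3/9 - y^2 - 7*y/9


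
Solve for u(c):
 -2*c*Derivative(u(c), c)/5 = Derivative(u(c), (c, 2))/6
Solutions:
 u(c) = C1 + C2*erf(sqrt(30)*c/5)


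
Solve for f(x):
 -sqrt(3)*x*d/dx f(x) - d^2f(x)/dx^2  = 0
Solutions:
 f(x) = C1 + C2*erf(sqrt(2)*3^(1/4)*x/2)


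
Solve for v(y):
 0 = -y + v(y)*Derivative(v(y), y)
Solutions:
 v(y) = -sqrt(C1 + y^2)
 v(y) = sqrt(C1 + y^2)


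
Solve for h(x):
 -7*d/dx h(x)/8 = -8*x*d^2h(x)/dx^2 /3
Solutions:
 h(x) = C1 + C2*x^(85/64)


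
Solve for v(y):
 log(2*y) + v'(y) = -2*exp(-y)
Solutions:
 v(y) = C1 - y*log(y) + y*(1 - log(2)) + 2*exp(-y)


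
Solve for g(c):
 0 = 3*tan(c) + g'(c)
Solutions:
 g(c) = C1 + 3*log(cos(c))


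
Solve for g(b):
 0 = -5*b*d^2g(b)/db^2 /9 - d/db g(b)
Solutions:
 g(b) = C1 + C2/b^(4/5)


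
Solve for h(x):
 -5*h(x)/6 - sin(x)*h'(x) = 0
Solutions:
 h(x) = C1*(cos(x) + 1)^(5/12)/(cos(x) - 1)^(5/12)


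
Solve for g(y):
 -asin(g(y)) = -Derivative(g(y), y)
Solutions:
 Integral(1/asin(_y), (_y, g(y))) = C1 + y


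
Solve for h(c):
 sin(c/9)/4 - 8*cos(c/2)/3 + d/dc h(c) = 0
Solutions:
 h(c) = C1 + 16*sin(c/2)/3 + 9*cos(c/9)/4


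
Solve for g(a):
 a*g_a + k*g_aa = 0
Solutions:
 g(a) = C1 + C2*sqrt(k)*erf(sqrt(2)*a*sqrt(1/k)/2)


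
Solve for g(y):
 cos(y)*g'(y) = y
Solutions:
 g(y) = C1 + Integral(y/cos(y), y)


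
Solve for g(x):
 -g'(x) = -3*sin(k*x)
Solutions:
 g(x) = C1 - 3*cos(k*x)/k


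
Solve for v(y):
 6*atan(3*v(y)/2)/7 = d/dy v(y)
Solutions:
 Integral(1/atan(3*_y/2), (_y, v(y))) = C1 + 6*y/7


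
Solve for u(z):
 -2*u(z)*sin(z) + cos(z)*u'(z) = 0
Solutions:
 u(z) = C1/cos(z)^2


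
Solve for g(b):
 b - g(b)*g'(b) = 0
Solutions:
 g(b) = -sqrt(C1 + b^2)
 g(b) = sqrt(C1 + b^2)


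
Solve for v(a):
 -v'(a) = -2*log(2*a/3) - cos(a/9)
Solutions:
 v(a) = C1 + 2*a*log(a) - 2*a*log(3) - 2*a + 2*a*log(2) + 9*sin(a/9)


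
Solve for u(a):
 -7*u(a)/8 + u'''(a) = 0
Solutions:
 u(a) = C3*exp(7^(1/3)*a/2) + (C1*sin(sqrt(3)*7^(1/3)*a/4) + C2*cos(sqrt(3)*7^(1/3)*a/4))*exp(-7^(1/3)*a/4)


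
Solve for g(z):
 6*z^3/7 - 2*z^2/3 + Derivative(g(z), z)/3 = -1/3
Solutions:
 g(z) = C1 - 9*z^4/14 + 2*z^3/3 - z


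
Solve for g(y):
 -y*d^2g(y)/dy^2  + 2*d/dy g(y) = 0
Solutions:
 g(y) = C1 + C2*y^3


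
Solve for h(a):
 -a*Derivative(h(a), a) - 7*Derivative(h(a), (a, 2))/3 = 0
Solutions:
 h(a) = C1 + C2*erf(sqrt(42)*a/14)


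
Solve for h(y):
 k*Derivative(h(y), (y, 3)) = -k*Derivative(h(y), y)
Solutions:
 h(y) = C1 + C2*sin(y) + C3*cos(y)


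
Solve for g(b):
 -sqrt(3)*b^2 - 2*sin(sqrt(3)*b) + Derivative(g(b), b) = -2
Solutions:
 g(b) = C1 + sqrt(3)*b^3/3 - 2*b - 2*sqrt(3)*cos(sqrt(3)*b)/3


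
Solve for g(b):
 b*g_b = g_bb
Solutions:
 g(b) = C1 + C2*erfi(sqrt(2)*b/2)


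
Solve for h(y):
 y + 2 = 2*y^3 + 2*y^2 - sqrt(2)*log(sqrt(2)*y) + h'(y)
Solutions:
 h(y) = C1 - y^4/2 - 2*y^3/3 + y^2/2 + sqrt(2)*y*log(y) - sqrt(2)*y + sqrt(2)*y*log(2)/2 + 2*y


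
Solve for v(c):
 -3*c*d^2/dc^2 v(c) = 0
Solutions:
 v(c) = C1 + C2*c


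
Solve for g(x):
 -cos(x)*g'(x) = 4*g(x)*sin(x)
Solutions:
 g(x) = C1*cos(x)^4


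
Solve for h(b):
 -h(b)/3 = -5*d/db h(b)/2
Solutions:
 h(b) = C1*exp(2*b/15)


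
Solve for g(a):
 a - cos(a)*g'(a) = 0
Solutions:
 g(a) = C1 + Integral(a/cos(a), a)


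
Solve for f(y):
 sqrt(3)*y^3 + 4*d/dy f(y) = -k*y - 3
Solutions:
 f(y) = C1 - k*y^2/8 - sqrt(3)*y^4/16 - 3*y/4


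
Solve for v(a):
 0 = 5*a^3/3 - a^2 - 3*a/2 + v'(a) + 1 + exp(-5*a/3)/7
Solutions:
 v(a) = C1 - 5*a^4/12 + a^3/3 + 3*a^2/4 - a + 3*exp(-5*a/3)/35


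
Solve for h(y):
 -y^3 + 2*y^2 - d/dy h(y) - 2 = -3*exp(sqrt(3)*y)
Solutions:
 h(y) = C1 - y^4/4 + 2*y^3/3 - 2*y + sqrt(3)*exp(sqrt(3)*y)


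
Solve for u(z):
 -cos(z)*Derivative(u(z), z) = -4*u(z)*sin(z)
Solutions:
 u(z) = C1/cos(z)^4


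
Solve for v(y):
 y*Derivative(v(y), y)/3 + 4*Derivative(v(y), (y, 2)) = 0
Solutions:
 v(y) = C1 + C2*erf(sqrt(6)*y/12)


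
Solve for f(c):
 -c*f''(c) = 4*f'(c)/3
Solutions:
 f(c) = C1 + C2/c^(1/3)


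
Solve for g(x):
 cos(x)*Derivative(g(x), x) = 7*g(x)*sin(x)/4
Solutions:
 g(x) = C1/cos(x)^(7/4)


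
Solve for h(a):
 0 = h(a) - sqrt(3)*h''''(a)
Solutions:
 h(a) = C1*exp(-3^(7/8)*a/3) + C2*exp(3^(7/8)*a/3) + C3*sin(3^(7/8)*a/3) + C4*cos(3^(7/8)*a/3)


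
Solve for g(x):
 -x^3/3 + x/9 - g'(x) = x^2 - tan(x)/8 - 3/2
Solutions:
 g(x) = C1 - x^4/12 - x^3/3 + x^2/18 + 3*x/2 - log(cos(x))/8


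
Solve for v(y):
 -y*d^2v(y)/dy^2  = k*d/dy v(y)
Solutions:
 v(y) = C1 + y^(1 - re(k))*(C2*sin(log(y)*Abs(im(k))) + C3*cos(log(y)*im(k)))


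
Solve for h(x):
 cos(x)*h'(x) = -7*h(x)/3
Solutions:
 h(x) = C1*(sin(x) - 1)^(7/6)/(sin(x) + 1)^(7/6)


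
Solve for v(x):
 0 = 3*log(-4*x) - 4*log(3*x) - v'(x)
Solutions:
 v(x) = C1 - x*log(x) + x*(-4*log(3) + 1 + 6*log(2) + 3*I*pi)


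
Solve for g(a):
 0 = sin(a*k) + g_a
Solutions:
 g(a) = C1 + cos(a*k)/k


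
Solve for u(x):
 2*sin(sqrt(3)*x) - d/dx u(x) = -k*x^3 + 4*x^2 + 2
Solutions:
 u(x) = C1 + k*x^4/4 - 4*x^3/3 - 2*x - 2*sqrt(3)*cos(sqrt(3)*x)/3


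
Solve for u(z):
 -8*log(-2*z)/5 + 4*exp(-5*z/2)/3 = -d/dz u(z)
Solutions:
 u(z) = C1 + 8*z*log(-z)/5 + 8*z*(-1 + log(2))/5 + 8*exp(-5*z/2)/15


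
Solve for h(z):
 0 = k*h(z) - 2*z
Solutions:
 h(z) = 2*z/k


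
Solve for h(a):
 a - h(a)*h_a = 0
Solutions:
 h(a) = -sqrt(C1 + a^2)
 h(a) = sqrt(C1 + a^2)
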